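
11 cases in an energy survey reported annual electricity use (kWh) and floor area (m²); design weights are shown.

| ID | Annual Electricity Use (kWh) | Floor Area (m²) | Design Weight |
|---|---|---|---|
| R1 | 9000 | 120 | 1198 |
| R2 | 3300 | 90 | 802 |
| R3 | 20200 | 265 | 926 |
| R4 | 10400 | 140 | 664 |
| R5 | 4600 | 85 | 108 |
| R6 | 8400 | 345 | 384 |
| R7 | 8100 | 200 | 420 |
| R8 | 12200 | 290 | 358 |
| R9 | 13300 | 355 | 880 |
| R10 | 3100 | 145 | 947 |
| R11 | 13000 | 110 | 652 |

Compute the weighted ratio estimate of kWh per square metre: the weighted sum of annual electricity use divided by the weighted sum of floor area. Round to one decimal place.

Σ wᵢ·y = 9000×1198 + 3300×802 + 20200×926 + 10400×664 + 4600×108 + 8400×384 + 8100×420 + 12200×358 + 13300×880 + 3100×947 + 13000×652
  = 10782000 + 2646600 + 18705200 + 6905600 + 496800 + 3225600 + 3402000 + 4367600 + 11704000 + 2935700 + 8476000 = 73647100
Σ wᵢ·x = 120×1198 + 90×802 + 265×926 + 140×664 + 85×108 + 345×384 + 200×420 + 290×358 + 355×880 + 145×947 + 110×652
  = 1405205
Ratio = 73647100 / 1405205 = 52.410218

52.4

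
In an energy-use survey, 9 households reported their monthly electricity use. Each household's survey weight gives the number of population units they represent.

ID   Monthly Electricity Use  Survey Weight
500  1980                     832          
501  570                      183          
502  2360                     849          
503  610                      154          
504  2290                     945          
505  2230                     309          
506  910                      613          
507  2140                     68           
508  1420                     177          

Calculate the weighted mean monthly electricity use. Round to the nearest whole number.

1854

Weighted sum = 1980×832 + 570×183 + 2360×849 + 610×154 + 2290×945 + 2230×309 + 910×613 + 2140×68 + 1420×177
  = 1647360 + 104310 + 2003640 + 93940 + 2164050 + 689070 + 557830 + 145520 + 251340 = 7657060
Sum of weights = 832 + 183 + 849 + 154 + 945 + 309 + 613 + 68 + 177 = 4130
Weighted mean = 7657060 / 4130 = 1854.0097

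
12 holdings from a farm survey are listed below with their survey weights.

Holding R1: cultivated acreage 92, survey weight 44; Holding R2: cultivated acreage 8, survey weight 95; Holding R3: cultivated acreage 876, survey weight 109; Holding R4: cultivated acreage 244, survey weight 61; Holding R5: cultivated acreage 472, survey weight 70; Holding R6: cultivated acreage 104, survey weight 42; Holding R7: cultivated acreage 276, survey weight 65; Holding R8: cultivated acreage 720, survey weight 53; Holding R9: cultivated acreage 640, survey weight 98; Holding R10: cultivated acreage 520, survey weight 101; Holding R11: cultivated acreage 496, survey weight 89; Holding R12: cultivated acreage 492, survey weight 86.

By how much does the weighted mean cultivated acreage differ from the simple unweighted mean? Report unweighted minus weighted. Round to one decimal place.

Unweighted sum = 92 + 8 + 876 + 244 + 472 + 104 + 276 + 720 + 640 + 520 + 496 + 492 = 4940
Unweighted mean = 4940 / 12 = 411.66667
Weighted sum = 410380
Sum of weights = 44 + 95 + 109 + 61 + 70 + 42 + 65 + 53 + 98 + 101 + 89 + 86 = 913
Weighted mean = 410380 / 913 = 449.48521
Difference (unweighted minus weighted) = -37.818547

-37.8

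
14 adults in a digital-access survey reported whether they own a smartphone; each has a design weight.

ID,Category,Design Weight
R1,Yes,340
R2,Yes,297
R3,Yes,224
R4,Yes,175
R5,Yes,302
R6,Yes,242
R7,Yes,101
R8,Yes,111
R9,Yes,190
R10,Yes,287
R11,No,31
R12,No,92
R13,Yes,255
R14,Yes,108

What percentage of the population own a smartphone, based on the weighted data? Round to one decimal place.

95.5

Sum of weights for 'Yes' = 340 + 297 + 224 + 175 + 302 + 242 + 101 + 111 + 190 + 287 + 255 + 108 = 2632
Total weight = 2755
Weighted proportion = 2632 / 2755 = 0.9553539 → 95.53539%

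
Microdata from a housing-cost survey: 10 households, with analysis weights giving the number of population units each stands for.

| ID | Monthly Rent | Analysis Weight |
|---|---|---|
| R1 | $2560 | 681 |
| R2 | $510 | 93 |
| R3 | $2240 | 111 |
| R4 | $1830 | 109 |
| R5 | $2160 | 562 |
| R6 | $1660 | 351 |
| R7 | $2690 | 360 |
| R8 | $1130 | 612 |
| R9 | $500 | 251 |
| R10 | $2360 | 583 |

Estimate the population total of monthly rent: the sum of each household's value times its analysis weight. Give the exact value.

Weighted total = 7196820

7196820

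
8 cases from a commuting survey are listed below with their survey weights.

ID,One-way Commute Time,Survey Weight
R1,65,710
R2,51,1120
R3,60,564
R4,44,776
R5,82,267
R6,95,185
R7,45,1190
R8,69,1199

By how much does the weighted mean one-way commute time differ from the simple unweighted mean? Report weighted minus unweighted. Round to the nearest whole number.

-6

Unweighted sum = 65 + 51 + 60 + 44 + 82 + 95 + 45 + 69 = 511
Unweighted mean = 511 / 8 = 63.875
Weighted sum = 65×710 + 51×1120 + 60×564 + 44×776 + 82×267 + 95×185 + 45×1190 + 69×1199
  = 347004
Sum of weights = 6011
Weighted mean = 347004 / 6011 = 57.728165
Difference (weighted minus unweighted) = -6.146835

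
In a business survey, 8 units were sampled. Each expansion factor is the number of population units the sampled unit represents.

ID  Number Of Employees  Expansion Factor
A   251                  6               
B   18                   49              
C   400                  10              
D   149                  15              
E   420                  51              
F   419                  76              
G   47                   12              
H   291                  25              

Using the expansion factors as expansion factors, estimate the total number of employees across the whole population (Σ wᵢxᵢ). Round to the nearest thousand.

70000

Weighted total = 251×6 + 18×49 + 400×10 + 149×15 + 420×51 + 419×76 + 47×12 + 291×25
  = 69726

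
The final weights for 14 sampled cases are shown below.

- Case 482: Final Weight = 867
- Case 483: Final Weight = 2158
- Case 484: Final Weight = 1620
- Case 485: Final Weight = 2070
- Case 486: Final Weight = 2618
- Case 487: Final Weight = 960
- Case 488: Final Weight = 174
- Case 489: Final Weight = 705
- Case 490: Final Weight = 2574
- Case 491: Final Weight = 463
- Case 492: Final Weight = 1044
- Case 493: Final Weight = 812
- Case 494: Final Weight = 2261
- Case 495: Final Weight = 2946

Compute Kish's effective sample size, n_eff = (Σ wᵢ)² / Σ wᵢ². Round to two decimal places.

10.52

Σ wᵢ = 21272
Σ wᵢ² = 43000940
n_eff = 21272² / 43000940 = 452497984 / 43000940 = 10.522979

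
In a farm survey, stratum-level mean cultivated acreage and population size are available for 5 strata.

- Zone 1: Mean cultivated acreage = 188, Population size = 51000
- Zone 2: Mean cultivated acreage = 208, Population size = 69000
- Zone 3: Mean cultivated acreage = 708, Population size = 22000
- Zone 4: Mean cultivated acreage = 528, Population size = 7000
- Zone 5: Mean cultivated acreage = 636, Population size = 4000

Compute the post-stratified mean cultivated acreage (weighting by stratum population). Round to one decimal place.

299.1

Σ Nₕ·x̄ₕ = 188×51000 + 208×69000 + 708×22000 + 528×7000 + 636×4000
  = 45756000
Σ Nₕ = 51000 + 69000 + 22000 + 7000 + 4000 = 153000
Overall mean = 45756000 / 153000 = 299.05882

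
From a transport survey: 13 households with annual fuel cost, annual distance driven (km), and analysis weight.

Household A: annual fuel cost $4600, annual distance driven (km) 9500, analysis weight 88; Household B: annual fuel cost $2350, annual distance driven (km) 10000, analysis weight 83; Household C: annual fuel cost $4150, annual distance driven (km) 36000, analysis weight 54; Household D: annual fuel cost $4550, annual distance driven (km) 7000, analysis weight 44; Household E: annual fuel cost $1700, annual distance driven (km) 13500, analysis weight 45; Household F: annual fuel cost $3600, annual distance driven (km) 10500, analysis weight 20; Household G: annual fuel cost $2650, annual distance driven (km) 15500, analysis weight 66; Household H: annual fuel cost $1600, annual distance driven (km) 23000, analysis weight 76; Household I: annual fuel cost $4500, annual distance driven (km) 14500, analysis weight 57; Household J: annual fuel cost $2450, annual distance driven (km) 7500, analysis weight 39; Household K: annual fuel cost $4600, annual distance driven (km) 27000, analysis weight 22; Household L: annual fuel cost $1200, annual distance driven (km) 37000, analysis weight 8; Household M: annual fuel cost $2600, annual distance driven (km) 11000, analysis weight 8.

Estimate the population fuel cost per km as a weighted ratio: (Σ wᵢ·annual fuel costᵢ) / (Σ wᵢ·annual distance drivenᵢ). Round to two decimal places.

0.20

Σ wᵢ·y = 1952800
Σ wᵢ·x = 9603500
Ratio = 1952800 / 9603500 = 0.20334253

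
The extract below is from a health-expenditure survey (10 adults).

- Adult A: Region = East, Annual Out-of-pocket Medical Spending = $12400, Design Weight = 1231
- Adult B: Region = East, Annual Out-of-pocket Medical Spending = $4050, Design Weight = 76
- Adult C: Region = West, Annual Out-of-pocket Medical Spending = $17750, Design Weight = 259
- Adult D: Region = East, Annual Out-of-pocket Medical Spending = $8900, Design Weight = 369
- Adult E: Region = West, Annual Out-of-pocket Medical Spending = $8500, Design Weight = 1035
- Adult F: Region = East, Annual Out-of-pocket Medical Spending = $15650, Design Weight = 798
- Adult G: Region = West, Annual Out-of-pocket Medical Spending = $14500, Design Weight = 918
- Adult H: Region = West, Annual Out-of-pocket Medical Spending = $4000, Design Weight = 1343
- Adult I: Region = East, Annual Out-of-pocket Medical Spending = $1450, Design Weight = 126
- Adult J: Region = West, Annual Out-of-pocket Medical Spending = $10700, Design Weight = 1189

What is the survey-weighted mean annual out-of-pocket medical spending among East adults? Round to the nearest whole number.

East rows: A, B, D, F, I
Weighted sum = 12400×1231 + 4050×76 + 8900×369 + 15650×798 + 1450×126
  = 15264400 + 307800 + 3284100 + 12488700 + 182700 = 31527700
Sum of weights = 2600
Weighted mean = 31527700 / 2600 = 12126.038

12126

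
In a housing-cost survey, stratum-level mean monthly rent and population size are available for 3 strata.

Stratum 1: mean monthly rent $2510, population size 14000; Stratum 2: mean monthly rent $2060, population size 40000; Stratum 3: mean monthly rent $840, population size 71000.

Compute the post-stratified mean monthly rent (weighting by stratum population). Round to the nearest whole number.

Σ Nₕ·x̄ₕ = 2510×14000 + 2060×40000 + 840×71000
  = 177180000
Σ Nₕ = 14000 + 40000 + 71000 = 125000
Overall mean = 177180000 / 125000 = 1417.44

1417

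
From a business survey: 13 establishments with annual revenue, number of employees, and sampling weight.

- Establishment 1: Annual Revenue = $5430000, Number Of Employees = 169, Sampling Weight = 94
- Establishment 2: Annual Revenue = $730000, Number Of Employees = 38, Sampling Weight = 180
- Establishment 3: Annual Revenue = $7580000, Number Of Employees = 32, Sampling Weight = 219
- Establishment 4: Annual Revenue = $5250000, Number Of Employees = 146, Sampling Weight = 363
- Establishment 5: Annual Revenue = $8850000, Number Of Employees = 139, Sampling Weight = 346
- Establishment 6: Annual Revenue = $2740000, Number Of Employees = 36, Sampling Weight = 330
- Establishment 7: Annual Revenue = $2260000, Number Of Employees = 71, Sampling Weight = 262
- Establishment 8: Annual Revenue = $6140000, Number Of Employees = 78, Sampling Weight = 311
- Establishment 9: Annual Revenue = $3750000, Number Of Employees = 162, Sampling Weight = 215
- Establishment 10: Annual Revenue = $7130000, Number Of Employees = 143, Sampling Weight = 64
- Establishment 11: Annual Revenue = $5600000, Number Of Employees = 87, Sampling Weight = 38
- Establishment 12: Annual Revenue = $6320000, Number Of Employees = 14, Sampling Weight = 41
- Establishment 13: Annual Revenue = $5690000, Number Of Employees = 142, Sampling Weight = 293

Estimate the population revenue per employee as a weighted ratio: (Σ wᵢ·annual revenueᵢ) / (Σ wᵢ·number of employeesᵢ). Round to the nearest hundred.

51200

Σ wᵢ·y = 14077210000
Σ wᵢ·x = 275034
Ratio = 14077210000 / 275034 = 51183.526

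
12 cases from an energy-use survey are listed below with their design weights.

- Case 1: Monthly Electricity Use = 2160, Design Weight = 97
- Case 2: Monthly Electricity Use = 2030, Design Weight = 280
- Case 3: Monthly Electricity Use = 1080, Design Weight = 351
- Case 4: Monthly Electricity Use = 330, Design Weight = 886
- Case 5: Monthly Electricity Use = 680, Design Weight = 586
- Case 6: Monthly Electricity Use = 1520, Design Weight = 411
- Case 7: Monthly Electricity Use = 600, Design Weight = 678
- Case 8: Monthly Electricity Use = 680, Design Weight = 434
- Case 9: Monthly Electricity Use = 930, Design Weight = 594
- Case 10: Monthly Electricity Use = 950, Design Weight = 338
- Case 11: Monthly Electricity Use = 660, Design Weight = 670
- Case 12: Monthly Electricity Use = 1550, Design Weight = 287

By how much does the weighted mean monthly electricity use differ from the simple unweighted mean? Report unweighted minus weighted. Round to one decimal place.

Unweighted sum = 2160 + 2030 + 1080 + 330 + 680 + 1520 + 600 + 680 + 930 + 950 + 660 + 1550 = 13170
Unweighted mean = 13170 / 12 = 1097.5
Weighted sum = 2160×97 + 2030×280 + 1080×351 + 330×886 + 680×586 + 1520×411 + 600×678 + 680×434 + 930×594 + 950×338 + 660×670 + 1550×287
  = 209520 + 568400 + 379080 + 292380 + 398480 + 624720 + 406800 + 295120 + 552420 + 321100 + 442200 + 444850 = 4935070
Sum of weights = 97 + 280 + 351 + 886 + 586 + 411 + 678 + 434 + 594 + 338 + 670 + 287 = 5612
Weighted mean = 4935070 / 5612 = 879.37812
Difference (unweighted minus weighted) = 218.12188

218.1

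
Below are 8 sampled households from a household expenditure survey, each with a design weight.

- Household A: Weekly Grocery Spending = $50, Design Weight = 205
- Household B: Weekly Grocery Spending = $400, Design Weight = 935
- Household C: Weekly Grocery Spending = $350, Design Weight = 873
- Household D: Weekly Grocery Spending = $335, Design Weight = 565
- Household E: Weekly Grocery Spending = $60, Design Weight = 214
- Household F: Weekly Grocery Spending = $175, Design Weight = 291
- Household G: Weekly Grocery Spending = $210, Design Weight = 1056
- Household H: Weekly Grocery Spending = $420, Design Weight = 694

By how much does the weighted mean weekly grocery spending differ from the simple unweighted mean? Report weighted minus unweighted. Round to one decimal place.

51.3

Unweighted sum = 50 + 400 + 350 + 335 + 60 + 175 + 210 + 420 = 2000
Unweighted mean = 2000 / 8 = 250
Weighted sum = 50×205 + 400×935 + 350×873 + 335×565 + 60×214 + 175×291 + 210×1056 + 420×694
  = 1456080
Sum of weights = 205 + 935 + 873 + 565 + 214 + 291 + 1056 + 694 = 4833
Weighted mean = 1456080 / 4833 = 301.27871
Difference (weighted minus unweighted) = 51.278709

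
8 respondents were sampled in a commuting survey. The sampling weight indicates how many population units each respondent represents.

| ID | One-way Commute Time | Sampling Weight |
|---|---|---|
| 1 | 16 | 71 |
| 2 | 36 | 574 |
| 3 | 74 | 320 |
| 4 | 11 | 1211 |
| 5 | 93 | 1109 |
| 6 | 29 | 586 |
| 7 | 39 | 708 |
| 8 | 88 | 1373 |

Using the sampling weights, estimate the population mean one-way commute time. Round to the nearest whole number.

Weighted sum = 16×71 + 36×574 + 74×320 + 11×1211 + 93×1109 + 29×586 + 39×708 + 88×1373
  = 1136 + 20664 + 23680 + 13321 + 103137 + 16994 + 27612 + 120824 = 327368
Sum of weights = 71 + 574 + 320 + 1211 + 1109 + 586 + 708 + 1373 = 5952
Weighted mean = 327368 / 5952 = 55.001344

55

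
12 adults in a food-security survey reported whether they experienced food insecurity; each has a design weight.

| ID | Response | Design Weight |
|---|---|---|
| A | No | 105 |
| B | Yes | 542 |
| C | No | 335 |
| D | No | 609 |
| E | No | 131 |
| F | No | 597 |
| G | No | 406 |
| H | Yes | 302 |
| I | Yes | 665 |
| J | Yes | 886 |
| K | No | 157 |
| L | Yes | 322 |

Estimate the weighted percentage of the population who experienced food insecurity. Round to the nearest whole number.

Sum of weights for 'Yes' = 542 + 302 + 665 + 886 + 322 = 2717
Total weight = 5057
Weighted proportion = 2717 / 5057 = 0.53727506 → 53.727506%

54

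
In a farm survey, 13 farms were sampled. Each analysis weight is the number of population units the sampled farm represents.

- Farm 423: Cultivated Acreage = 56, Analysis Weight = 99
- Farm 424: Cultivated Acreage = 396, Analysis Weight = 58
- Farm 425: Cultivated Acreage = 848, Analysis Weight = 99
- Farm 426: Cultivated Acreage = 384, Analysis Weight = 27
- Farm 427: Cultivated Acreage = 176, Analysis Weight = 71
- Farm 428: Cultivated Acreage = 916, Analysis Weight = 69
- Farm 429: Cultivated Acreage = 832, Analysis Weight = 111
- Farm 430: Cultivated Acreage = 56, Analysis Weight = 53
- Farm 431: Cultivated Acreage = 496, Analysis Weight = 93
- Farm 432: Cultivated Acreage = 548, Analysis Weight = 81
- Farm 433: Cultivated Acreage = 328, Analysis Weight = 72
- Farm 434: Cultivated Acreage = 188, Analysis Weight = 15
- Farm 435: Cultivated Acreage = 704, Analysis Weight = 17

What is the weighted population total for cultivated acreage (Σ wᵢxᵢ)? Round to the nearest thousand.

Weighted total = 422772

423000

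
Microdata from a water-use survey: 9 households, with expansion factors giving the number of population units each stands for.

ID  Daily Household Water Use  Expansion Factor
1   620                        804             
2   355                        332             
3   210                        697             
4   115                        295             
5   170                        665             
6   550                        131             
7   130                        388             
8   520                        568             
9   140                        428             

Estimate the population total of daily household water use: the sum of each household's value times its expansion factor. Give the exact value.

Weighted total = 620×804 + 355×332 + 210×697 + 115×295 + 170×665 + 550×131 + 130×388 + 520×568 + 140×428
  = 498480 + 117860 + 146370 + 33925 + 113050 + 72050 + 50440 + 295360 + 59920 = 1387455

1387455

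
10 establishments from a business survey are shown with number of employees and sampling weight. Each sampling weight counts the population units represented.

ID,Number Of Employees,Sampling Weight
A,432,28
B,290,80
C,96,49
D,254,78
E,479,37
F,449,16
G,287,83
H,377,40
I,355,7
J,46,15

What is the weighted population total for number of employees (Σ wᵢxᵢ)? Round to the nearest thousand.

Weighted total = 126795

127000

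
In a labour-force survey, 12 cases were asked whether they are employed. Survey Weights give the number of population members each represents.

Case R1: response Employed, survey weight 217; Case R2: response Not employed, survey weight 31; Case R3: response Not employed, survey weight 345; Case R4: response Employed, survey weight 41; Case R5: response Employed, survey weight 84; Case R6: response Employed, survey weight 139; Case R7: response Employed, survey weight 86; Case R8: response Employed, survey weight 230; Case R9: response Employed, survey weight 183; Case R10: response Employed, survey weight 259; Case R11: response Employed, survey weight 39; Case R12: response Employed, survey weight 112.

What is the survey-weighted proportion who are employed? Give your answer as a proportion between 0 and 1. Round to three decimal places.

Sum of weights for 'Employed' = 217 + 41 + 84 + 139 + 86 + 230 + 183 + 259 + 39 + 112 = 1390
Total weight = 217 + 31 + 345 + 41 + 84 + 139 + 86 + 230 + 183 + 259 + 39 + 112 = 1766
Weighted proportion = 1390 / 1766 = 0.78708947

0.787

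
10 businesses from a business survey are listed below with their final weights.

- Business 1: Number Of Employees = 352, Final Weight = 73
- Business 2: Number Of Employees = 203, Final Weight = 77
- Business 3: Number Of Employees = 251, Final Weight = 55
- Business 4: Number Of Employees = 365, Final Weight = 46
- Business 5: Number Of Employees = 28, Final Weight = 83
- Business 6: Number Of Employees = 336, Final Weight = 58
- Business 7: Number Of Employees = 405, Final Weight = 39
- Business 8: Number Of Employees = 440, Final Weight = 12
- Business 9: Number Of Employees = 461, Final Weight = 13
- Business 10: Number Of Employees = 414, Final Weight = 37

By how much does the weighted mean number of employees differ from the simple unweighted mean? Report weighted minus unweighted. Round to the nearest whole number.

-49

Unweighted sum = 352 + 203 + 251 + 365 + 28 + 336 + 405 + 440 + 461 + 414 = 3255
Unweighted mean = 3255 / 10 = 325.5
Weighted sum = 136120
Sum of weights = 73 + 77 + 55 + 46 + 83 + 58 + 39 + 12 + 13 + 37 = 493
Weighted mean = 136120 / 493 = 276.10548
Difference (weighted minus unweighted) = -49.394523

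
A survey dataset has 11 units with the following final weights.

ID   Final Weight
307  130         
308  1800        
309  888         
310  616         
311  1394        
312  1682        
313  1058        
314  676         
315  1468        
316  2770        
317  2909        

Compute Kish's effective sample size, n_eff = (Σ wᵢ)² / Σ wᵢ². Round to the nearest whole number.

Σ wᵢ = 130 + 1800 + 888 + 616 + 1394 + 1682 + 1058 + 676 + 1468 + 2770 + 2909 = 15391
Σ wᵢ² = 29063805
n_eff = 15391² / 29063805 = 236882881 / 29063805 = 8.1504428

8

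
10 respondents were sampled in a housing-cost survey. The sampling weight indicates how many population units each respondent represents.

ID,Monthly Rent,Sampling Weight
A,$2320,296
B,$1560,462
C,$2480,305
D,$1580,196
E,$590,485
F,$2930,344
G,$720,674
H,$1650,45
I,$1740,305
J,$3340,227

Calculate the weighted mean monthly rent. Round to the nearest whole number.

Weighted sum = 2320×296 + 1560×462 + 2480×305 + 1580×196 + 590×485 + 2930×344 + 720×674 + 1650×45 + 1740×305 + 3340×227
  = 686720 + 720720 + 756400 + 309680 + 286150 + 1007920 + 485280 + 74250 + 530700 + 758180 = 5616000
Sum of weights = 296 + 462 + 305 + 196 + 485 + 344 + 674 + 45 + 305 + 227 = 3339
Weighted mean = 5616000 / 3339 = 1681.9407

1682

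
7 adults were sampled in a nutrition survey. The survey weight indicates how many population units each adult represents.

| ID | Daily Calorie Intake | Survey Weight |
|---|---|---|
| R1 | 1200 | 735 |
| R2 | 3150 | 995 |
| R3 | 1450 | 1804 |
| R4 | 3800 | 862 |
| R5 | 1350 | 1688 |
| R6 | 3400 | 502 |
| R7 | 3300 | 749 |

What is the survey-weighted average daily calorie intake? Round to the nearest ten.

Weighted sum = 1200×735 + 3150×995 + 1450×1804 + 3800×862 + 1350×1688 + 3400×502 + 3300×749
  = 882000 + 3134250 + 2615800 + 3275600 + 2278800 + 1706800 + 2471700 = 16364950
Sum of weights = 735 + 995 + 1804 + 862 + 1688 + 502 + 749 = 7335
Weighted mean = 16364950 / 7335 = 2231.077

2230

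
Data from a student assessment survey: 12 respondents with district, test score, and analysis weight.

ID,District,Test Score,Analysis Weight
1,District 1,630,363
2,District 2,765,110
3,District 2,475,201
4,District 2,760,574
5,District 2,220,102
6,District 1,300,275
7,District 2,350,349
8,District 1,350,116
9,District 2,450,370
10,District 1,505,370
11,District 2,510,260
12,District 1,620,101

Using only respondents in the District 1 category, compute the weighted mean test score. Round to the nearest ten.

District 1 rows: 1, 6, 8, 10, 12
Weighted sum = 630×363 + 300×275 + 350×116 + 505×370 + 620×101
  = 601260
Sum of weights = 363 + 275 + 116 + 370 + 101 = 1225
Weighted mean = 601260 / 1225 = 490.82449

490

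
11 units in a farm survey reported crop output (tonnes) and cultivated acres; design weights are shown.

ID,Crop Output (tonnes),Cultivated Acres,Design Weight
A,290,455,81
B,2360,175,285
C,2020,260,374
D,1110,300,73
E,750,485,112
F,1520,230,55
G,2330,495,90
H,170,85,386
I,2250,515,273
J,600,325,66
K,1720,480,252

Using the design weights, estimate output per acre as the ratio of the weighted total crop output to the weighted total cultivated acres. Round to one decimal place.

Σ wᵢ·y = 3062810
Σ wᵢ·x = 455×81 + 175×285 + 260×374 + 300×73 + 485×112 + 230×55 + 495×90 + 85×386 + 515×273 + 325×66 + 480×252
  = 633205
Ratio = 3062810 / 633205 = 4.8369959

4.8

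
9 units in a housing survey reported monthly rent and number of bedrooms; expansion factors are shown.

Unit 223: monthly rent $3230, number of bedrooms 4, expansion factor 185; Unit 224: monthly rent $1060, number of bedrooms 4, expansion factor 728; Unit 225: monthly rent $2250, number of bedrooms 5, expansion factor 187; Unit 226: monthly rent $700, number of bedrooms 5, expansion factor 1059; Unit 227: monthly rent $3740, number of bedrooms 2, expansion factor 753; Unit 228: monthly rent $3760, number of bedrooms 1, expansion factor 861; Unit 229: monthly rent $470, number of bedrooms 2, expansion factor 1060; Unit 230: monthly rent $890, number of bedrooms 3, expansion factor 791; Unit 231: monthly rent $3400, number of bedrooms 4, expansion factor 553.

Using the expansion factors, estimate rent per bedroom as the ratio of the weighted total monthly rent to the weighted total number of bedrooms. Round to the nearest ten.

Σ wᵢ·y = 11667250
Σ wᵢ·x = 4×185 + 4×728 + 5×187 + 5×1059 + 2×753 + 1×861 + 2×1060 + 3×791 + 4×553
  = 18954
Ratio = 11667250 / 18954 = 615.55608

620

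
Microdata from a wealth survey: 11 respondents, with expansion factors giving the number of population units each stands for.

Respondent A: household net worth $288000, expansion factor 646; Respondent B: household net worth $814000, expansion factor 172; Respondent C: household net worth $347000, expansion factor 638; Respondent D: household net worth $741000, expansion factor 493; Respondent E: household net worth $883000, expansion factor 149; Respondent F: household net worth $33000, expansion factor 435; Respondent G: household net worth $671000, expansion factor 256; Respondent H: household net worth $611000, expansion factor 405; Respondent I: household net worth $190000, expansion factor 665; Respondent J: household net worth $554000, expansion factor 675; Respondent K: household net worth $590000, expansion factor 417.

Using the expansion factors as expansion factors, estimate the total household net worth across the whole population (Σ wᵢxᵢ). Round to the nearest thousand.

2224238000

Weighted total = 288000×646 + 814000×172 + 347000×638 + 741000×493 + 883000×149 + 33000×435 + 671000×256 + 611000×405 + 190000×665 + 554000×675 + 590000×417
  = 186048000 + 140008000 + 221386000 + 365313000 + 131567000 + 14355000 + 171776000 + 247455000 + 126350000 + 373950000 + 246030000 = 2224238000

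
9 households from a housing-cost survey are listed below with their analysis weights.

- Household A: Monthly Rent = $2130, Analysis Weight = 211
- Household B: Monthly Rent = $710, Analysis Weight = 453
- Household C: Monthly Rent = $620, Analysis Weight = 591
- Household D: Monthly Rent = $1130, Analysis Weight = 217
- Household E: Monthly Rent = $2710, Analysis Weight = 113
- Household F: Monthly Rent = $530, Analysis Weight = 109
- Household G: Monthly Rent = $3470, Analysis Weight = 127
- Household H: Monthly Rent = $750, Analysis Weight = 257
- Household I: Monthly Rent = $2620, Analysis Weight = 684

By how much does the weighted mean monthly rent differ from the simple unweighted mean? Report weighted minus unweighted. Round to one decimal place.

Unweighted sum = 14670
Unweighted mean = 14670 / 9 = 1630
Weighted sum = 2130×211 + 710×453 + 620×591 + 1130×217 + 2710×113 + 530×109 + 3470×127 + 750×257 + 2620×684
  = 4172210
Sum of weights = 211 + 453 + 591 + 217 + 113 + 109 + 127 + 257 + 684 = 2762
Weighted mean = 4172210 / 2762 = 1510.5757
Difference (weighted minus unweighted) = -119.42433

-119.4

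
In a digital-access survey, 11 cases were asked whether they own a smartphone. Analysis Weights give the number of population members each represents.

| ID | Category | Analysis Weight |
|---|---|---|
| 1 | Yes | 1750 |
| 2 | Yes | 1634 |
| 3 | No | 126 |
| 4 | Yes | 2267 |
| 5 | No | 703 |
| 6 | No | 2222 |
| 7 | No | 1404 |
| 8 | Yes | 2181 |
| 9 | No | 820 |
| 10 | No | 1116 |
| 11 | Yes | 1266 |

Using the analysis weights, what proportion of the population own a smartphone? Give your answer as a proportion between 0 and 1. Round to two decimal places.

0.59

Sum of weights for 'Yes' = 1750 + 1634 + 2267 + 2181 + 1266 = 9098
Total weight = 15489
Weighted proportion = 9098 / 15489 = 0.5873846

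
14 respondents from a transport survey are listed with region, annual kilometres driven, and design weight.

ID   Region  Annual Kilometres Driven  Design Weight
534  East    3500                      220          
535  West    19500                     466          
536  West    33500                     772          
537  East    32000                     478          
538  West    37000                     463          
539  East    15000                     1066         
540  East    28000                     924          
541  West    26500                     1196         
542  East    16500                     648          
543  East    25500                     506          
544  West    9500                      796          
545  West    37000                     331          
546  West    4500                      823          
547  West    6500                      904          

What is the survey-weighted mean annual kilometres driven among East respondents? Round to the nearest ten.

East rows: 534, 537, 539, 540, 542, 543
Weighted sum = 81523000
Sum of weights = 3842
Weighted mean = 81523000 / 3842 = 21218.896

21220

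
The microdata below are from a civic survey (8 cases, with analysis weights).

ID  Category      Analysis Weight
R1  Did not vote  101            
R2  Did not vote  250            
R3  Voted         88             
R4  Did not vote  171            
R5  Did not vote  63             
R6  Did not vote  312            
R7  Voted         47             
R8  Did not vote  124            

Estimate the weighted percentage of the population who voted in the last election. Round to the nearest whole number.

12

Sum of weights for 'Voted' = 88 + 47 = 135
Total weight = 101 + 250 + 88 + 171 + 63 + 312 + 47 + 124 = 1156
Weighted proportion = 135 / 1156 = 0.11678201 → 11.678201%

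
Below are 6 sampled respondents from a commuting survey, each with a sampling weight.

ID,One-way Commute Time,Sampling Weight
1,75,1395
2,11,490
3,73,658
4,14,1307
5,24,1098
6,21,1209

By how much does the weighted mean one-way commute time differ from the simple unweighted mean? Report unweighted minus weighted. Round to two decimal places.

Unweighted sum = 75 + 11 + 73 + 14 + 24 + 21 = 218
Unweighted mean = 218 / 6 = 36.333333
Weighted sum = 75×1395 + 11×490 + 73×658 + 14×1307 + 24×1098 + 21×1209
  = 104625 + 5390 + 48034 + 18298 + 26352 + 25389 = 228088
Sum of weights = 1395 + 490 + 658 + 1307 + 1098 + 1209 = 6157
Weighted mean = 228088 / 6157 = 37.045314
Difference (unweighted minus weighted) = -0.71198094

-0.71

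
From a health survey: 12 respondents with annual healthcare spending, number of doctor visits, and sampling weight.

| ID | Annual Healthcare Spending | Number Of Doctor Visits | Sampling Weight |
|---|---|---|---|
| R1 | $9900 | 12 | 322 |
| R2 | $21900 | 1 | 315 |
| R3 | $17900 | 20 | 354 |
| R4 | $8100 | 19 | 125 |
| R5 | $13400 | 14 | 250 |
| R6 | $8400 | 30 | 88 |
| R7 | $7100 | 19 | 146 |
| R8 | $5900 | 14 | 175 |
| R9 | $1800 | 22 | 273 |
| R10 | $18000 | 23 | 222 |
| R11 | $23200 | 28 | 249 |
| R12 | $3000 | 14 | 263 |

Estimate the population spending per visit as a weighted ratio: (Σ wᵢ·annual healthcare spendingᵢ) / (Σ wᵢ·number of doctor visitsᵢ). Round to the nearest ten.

740

Σ wᵢ·y = 9900×322 + 21900×315 + 17900×354 + 8100×125 + 13400×250 + 8400×88 + 7100×146 + 5900×175 + 1800×273 + 18000×222 + 23200×249 + 3000×263
  = 3187800 + 6898500 + 6336600 + 1012500 + 3350000 + 739200 + 1036600 + 1032500 + 491400 + 3996000 + 5776800 + 789000 = 34646900
Σ wᵢ·x = 12×322 + 1×315 + 20×354 + 19×125 + 14×250 + 30×88 + 19×146 + 14×175 + 22×273 + 23×222 + 28×249 + 14×263
  = 3864 + 315 + 7080 + 2375 + 3500 + 2640 + 2774 + 2450 + 6006 + 5106 + 6972 + 3682 = 46764
Ratio = 34646900 / 46764 = 740.88829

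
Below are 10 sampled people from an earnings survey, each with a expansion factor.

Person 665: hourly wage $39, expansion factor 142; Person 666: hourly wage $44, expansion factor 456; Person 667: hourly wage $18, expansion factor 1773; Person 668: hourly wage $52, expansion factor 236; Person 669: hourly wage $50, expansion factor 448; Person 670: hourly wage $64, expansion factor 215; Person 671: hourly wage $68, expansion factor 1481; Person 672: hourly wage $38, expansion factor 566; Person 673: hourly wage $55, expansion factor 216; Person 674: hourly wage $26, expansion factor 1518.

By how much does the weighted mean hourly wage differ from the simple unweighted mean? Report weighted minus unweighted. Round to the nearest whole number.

Unweighted sum = 39 + 44 + 18 + 52 + 50 + 64 + 68 + 38 + 55 + 26 = 454
Unweighted mean = 454 / 10 = 45.4
Weighted sum = 39×142 + 44×456 + 18×1773 + 52×236 + 50×448 + 64×215 + 68×1481 + 38×566 + 55×216 + 26×1518
  = 5538 + 20064 + 31914 + 12272 + 22400 + 13760 + 100708 + 21508 + 11880 + 39468 = 279512
Sum of weights = 142 + 456 + 1773 + 236 + 448 + 215 + 1481 + 566 + 216 + 1518 = 7051
Weighted mean = 279512 / 7051 = 39.641469
Difference (weighted minus unweighted) = -5.7585307

-6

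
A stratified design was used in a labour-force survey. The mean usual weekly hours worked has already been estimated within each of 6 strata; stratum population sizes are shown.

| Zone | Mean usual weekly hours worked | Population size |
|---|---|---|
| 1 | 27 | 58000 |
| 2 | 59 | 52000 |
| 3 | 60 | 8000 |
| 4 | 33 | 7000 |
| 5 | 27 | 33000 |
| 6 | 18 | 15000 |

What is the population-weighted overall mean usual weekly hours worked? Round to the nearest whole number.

Σ Nₕ·x̄ₕ = 27×58000 + 59×52000 + 60×8000 + 33×7000 + 27×33000 + 18×15000
  = 1566000 + 3068000 + 480000 + 231000 + 891000 + 270000 = 6506000
Σ Nₕ = 173000
Overall mean = 6506000 / 173000 = 37.606936

38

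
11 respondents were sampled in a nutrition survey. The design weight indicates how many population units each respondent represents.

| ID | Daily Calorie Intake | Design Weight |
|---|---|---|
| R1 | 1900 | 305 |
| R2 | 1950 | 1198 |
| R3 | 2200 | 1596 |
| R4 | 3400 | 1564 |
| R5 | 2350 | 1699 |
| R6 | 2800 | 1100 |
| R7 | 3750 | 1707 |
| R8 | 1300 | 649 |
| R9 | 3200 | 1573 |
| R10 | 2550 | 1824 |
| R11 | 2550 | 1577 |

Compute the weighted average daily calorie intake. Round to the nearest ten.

Weighted sum = 1900×305 + 1950×1198 + 2200×1596 + 3400×1564 + 2350×1699 + 2800×1100 + 3750×1707 + 1300×649 + 3200×1573 + 2550×1824 + 2550×1577
  = 579500 + 2336100 + 3511200 + 5317600 + 3992650 + 3080000 + 6401250 + 843700 + 5033600 + 4651200 + 4021350 = 39768150
Sum of weights = 14792
Weighted mean = 39768150 / 14792 = 2688.4904

2690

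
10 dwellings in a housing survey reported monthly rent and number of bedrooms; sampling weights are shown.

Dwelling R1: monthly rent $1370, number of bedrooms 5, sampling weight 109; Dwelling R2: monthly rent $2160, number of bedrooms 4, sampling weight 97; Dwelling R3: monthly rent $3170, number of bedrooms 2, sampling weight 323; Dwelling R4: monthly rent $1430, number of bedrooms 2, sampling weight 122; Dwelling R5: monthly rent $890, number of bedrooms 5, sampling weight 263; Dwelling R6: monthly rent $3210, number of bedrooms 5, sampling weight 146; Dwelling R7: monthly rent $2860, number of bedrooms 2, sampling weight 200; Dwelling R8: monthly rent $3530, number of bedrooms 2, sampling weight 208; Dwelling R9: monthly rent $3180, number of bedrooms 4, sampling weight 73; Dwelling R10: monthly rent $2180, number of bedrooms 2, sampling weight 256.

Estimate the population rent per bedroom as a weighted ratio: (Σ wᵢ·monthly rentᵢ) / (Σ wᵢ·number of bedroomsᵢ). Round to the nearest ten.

Σ wᵢ·y = 1370×109 + 2160×97 + 3170×323 + 1430×122 + 890×263 + 3210×146 + 2860×200 + 3530×208 + 3180×73 + 2180×256
  = 4356410
Σ wᵢ·x = 5×109 + 4×97 + 2×323 + 2×122 + 5×263 + 5×146 + 2×200 + 2×208 + 4×73 + 2×256
  = 545 + 388 + 646 + 244 + 1315 + 730 + 400 + 416 + 292 + 512 = 5488
Ratio = 4356410 / 5488 = 793.80649

790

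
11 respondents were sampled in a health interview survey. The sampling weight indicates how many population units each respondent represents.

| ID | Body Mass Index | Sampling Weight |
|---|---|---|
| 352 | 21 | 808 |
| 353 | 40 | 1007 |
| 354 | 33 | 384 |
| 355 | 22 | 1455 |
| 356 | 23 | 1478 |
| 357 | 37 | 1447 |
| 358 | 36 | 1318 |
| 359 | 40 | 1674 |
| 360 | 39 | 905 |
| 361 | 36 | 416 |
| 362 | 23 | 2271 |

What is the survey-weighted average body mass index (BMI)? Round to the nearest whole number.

31

Weighted sum = 21×808 + 40×1007 + 33×384 + 22×1455 + 23×1478 + 37×1447 + 36×1318 + 40×1674 + 39×905 + 36×416 + 23×2271
  = 406375
Sum of weights = 808 + 1007 + 384 + 1455 + 1478 + 1447 + 1318 + 1674 + 905 + 416 + 2271 = 13163
Weighted mean = 406375 / 13163 = 30.872521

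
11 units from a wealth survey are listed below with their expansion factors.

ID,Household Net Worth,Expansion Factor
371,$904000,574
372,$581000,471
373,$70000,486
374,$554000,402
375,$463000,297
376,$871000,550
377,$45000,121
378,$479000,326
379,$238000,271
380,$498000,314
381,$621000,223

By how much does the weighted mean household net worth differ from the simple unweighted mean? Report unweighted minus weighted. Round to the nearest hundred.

Unweighted sum = 904000 + 581000 + 70000 + 554000 + 463000 + 871000 + 45000 + 479000 + 238000 + 498000 + 621000 = 5324000
Unweighted mean = 5324000 / 11 = 484000
Weighted sum = 904000×574 + 581000×471 + 70000×486 + 554000×402 + 463000×297 + 871000×550 + 45000×121 + 479000×326 + 238000×271 + 498000×314 + 621000×223
  = 518896000 + 273651000 + 34020000 + 222708000 + 137511000 + 479050000 + 5445000 + 156154000 + 64498000 + 156372000 + 138483000 = 2186788000
Sum of weights = 574 + 471 + 486 + 402 + 297 + 550 + 121 + 326 + 271 + 314 + 223 = 4035
Weighted mean = 2186788000 / 4035 = 541954.89
Difference (unweighted minus weighted) = -57954.895

-58000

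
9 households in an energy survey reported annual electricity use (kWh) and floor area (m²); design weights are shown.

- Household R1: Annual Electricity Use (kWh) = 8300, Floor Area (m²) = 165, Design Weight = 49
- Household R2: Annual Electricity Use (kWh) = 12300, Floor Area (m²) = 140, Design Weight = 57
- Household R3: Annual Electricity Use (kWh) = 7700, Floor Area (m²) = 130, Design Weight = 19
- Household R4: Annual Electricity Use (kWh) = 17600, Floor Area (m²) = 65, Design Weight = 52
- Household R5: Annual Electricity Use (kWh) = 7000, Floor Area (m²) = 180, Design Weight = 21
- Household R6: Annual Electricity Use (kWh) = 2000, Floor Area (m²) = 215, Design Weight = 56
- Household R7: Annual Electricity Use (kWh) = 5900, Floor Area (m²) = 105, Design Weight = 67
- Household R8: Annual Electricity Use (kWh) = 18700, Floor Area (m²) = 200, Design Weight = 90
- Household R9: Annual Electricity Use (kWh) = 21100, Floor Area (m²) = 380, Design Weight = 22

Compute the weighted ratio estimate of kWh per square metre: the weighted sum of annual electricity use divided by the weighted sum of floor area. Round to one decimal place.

Σ wᵢ·y = 8300×49 + 12300×57 + 7700×19 + 17600×52 + 7000×21 + 2000×56 + 5900×67 + 18700×90 + 21100×22
  = 406700 + 701100 + 146300 + 915200 + 147000 + 112000 + 395300 + 1683000 + 464200 = 4970800
Σ wᵢ·x = 165×49 + 140×57 + 130×19 + 65×52 + 180×21 + 215×56 + 105×67 + 200×90 + 380×22
  = 8085 + 7980 + 2470 + 3380 + 3780 + 12040 + 7035 + 18000 + 8360 = 71130
Ratio = 4970800 / 71130 = 69.883312

69.9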